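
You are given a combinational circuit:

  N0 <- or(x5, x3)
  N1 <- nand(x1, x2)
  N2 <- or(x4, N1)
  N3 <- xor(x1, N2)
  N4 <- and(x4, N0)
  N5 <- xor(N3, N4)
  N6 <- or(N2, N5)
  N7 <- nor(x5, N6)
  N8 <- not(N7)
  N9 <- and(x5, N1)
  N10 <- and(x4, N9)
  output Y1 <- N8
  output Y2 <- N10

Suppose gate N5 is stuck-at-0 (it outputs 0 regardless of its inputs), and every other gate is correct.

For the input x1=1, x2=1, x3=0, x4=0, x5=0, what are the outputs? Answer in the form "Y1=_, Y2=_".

Y1=0, Y2=0

Propagate with N5 forced: N0=0, N1=0, N2=0, N3=1, N4=0, N5=0 [stuck-at-0], N6=0, N7=1, N8=0, N9=0, N10=0.
So the outputs are Y1=0, Y2=0. (Without the fault they would be Y1=1, Y2=0.)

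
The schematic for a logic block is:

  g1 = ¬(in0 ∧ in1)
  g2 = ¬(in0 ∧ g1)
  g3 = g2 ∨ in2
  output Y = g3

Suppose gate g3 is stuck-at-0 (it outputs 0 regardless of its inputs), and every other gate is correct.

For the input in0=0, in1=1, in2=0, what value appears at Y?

Propagate with g3 forced: g1=1, g2=1, g3=0 [stuck-at-0].
So Y = 0. (Without the fault it would be 1.)

0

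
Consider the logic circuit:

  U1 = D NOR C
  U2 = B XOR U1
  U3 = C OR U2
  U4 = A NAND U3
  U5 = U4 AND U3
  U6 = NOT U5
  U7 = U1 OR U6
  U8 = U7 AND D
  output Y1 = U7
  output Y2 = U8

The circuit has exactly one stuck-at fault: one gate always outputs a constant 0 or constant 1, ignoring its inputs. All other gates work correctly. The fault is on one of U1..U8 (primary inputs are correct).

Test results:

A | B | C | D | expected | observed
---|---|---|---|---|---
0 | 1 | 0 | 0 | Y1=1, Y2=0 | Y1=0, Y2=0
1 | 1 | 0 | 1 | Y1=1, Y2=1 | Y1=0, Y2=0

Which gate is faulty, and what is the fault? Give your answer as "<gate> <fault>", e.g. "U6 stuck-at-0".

U7 stuck-at-0

Fault-free values for test 1 (A=0, B=1, C=0, D=0): U1=1, U2=0, U3=0, U4=1, U5=0, U6=1, U7=1, U8=0, giving Y1=1, Y2=0. Observed Y1=0, Y2=0.
Test 1: faults giving observed Y1=0, Y2=0 are {U1 stuck-at-0, U7 stuck-at-0}.
Test 2 (A=1, B=1, C=0, D=1): fault-free U1=0, U2=1, U3=1, U4=0, U5=0, U6=1, U7=1, U8=1 → Y1=1, Y2=1; observed Y1=0, Y2=0. Eliminates U1 stuck-at-0.
Only U7 stuck-at-0 is consistent with every test.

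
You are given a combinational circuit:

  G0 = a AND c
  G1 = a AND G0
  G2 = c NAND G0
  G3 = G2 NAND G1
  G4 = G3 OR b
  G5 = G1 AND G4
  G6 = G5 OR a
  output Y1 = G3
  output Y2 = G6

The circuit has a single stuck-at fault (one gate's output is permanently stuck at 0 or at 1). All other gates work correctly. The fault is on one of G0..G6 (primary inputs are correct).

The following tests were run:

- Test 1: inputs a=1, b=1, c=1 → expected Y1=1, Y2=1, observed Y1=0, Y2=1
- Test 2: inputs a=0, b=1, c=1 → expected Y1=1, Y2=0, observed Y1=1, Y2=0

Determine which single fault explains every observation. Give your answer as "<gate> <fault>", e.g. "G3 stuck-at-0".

Fault-free values for test 1 (a=1, b=1, c=1): G0=1, G1=1, G2=0, G3=1, G4=1, G5=1, G6=1, giving Y1=1, Y2=1. Observed Y1=0, Y2=1.
Test 1: faults giving observed Y1=0, Y2=1 are {G2 stuck-at-1, G3 stuck-at-0}.
Test 2 (a=0, b=1, c=1): fault-free G0=0, G1=0, G2=1, G3=1, G4=1, G5=0, G6=0 → Y1=1, Y2=0; observed Y1=1, Y2=0. Eliminates G3 stuck-at-0.
Only G2 stuck-at-1 is consistent with every test.

G2 stuck-at-1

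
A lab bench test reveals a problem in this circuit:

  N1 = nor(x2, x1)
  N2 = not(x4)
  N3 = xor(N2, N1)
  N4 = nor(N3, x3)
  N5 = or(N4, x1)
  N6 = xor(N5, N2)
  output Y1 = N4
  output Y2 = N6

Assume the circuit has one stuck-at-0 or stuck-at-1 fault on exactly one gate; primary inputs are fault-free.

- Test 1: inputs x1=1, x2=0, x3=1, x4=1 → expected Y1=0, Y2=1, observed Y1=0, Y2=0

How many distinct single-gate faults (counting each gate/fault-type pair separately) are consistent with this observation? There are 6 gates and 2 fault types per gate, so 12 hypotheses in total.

Fault-free: N1=0, N2=0, N3=0, N4=0, N5=1, N6=1 → Y1=0, Y2=1. Observed Y1=0, Y2=0.
  N1 stuck-at-0: output Y1=0, Y2=1 ✗
  N1 stuck-at-1: output Y1=0, Y2=1 ✗
  N2 stuck-at-0: output Y1=0, Y2=1 ✗
  N2 stuck-at-1: output Y1=0, Y2=0 ✓
  N3 stuck-at-0: output Y1=0, Y2=1 ✗
  N3 stuck-at-1: output Y1=0, Y2=1 ✗
  N4 stuck-at-0: output Y1=0, Y2=1 ✗
  N4 stuck-at-1: output Y1=1, Y2=1 ✗
  N5 stuck-at-0: output Y1=0, Y2=0 ✓
  N5 stuck-at-1: output Y1=0, Y2=1 ✗
  N6 stuck-at-0: output Y1=0, Y2=0 ✓
  N6 stuck-at-1: output Y1=0, Y2=1 ✗
Consistent faults: {N2 stuck-at-1, N5 stuck-at-0, N6 stuck-at-0} — 3 in all.

3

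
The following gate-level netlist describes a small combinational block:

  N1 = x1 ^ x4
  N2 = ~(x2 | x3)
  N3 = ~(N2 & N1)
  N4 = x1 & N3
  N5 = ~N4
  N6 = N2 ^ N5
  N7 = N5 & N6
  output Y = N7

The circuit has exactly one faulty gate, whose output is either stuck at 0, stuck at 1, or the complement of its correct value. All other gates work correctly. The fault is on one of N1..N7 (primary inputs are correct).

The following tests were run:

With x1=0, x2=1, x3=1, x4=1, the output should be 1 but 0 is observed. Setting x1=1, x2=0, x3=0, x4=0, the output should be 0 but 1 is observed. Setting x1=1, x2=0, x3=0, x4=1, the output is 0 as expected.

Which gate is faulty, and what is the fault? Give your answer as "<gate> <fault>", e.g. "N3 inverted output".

Fault-free values for test 1 (x1=0, x2=1, x3=1, x4=1): N1=1, N2=0, N3=1, N4=0, N5=1, N6=1, N7=1, giving Y=1. Observed 0.
Test 1: faults giving observed 0 are {N2 stuck-at-1, N2 inverted output, N4 stuck-at-1, N4 inverted output, N5 stuck-at-0, N5 inverted output, N6 stuck-at-0, N6 inverted output, N7 stuck-at-0, N7 inverted output}.
Test 2 (x1=1, x2=0, x3=0, x4=0): fault-free N1=1, N2=1, N3=0, N4=0, N5=1, N6=0, N7=0 → 0; observed 1. Eliminates N2 stuck-at-1, N2 inverted output, N4 stuck-at-1, N4 inverted output, N5 stuck-at-0, N5 inverted output, N6 stuck-at-0, N7 stuck-at-0.
Test 3 (x1=1, x2=0, x3=0, x4=1): fault-free N1=0, N2=1, N3=1, N4=1, N5=0, N6=1, N7=0 → 0; observed 0. Eliminates N7 inverted output.
Only N6 inverted output is consistent with every test.

N6 inverted output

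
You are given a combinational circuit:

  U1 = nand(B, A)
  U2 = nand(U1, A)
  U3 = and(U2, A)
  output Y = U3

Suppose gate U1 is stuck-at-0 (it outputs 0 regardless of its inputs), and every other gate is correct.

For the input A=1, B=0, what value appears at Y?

Propagate with U1 forced: U1=0 [stuck-at-0], U2=1, U3=1.
So Y = 1. (Without the fault it would be 0.)

1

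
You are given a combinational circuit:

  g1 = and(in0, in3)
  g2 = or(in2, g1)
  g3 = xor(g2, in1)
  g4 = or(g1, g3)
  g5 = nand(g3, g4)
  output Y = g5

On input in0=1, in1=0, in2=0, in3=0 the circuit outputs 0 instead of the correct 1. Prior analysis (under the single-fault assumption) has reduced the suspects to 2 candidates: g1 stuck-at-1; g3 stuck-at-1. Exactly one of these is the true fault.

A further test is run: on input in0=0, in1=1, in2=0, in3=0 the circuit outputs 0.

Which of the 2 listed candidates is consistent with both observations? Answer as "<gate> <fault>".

Evaluate each candidate on input in0=0, in1=1, in2=0, in3=0:
  g1 stuck-at-1: g1=1 [stuck-at-1], g2=1, g3=0, g4=1, g5=1 → 1 — eliminated
  g3 stuck-at-1: g1=0, g2=0, g3=1 [stuck-at-1], g4=1, g5=0 → 0 — matches
Only g3 stuck-at-1 reproduces the observed 0.

g3 stuck-at-1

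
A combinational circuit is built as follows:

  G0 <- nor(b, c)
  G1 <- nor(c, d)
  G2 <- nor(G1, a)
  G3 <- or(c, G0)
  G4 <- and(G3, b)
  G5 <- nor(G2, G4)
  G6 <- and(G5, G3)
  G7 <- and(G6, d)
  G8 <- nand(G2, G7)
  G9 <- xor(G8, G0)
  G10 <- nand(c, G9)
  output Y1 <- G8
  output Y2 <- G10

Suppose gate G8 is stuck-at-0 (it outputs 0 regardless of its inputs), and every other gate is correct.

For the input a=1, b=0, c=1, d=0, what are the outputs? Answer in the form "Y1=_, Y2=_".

Y1=0, Y2=1

Propagate with G8 forced: G0=0, G1=0, G2=0, G3=1, G4=0, G5=1, G6=1, G7=0, G8=0 [stuck-at-0], G9=0, G10=1.
So the outputs are Y1=0, Y2=1. (Without the fault they would be Y1=1, Y2=0.)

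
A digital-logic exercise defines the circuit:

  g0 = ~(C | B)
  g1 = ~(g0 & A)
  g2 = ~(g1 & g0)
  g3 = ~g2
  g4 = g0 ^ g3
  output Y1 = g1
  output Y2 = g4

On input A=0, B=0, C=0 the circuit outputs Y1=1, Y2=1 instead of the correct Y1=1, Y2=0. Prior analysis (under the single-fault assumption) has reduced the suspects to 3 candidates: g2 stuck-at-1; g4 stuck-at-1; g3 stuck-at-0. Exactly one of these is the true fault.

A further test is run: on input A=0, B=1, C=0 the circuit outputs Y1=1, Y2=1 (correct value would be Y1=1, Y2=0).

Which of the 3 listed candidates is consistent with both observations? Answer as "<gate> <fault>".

Evaluate each candidate on input A=0, B=1, C=0:
  g2 stuck-at-1: g0=0, g1=1, g2=1 [stuck-at-1], g3=0, g4=0 → Y1=1, Y2=0 — eliminated
  g4 stuck-at-1: g0=0, g1=1, g2=1, g3=0, g4=1 [stuck-at-1] → Y1=1, Y2=1 — matches
  g3 stuck-at-0: g0=0, g1=1, g2=1, g3=0 [stuck-at-0], g4=0 → Y1=1, Y2=0 — eliminated
Only g4 stuck-at-1 reproduces the observed Y1=1, Y2=1.

g4 stuck-at-1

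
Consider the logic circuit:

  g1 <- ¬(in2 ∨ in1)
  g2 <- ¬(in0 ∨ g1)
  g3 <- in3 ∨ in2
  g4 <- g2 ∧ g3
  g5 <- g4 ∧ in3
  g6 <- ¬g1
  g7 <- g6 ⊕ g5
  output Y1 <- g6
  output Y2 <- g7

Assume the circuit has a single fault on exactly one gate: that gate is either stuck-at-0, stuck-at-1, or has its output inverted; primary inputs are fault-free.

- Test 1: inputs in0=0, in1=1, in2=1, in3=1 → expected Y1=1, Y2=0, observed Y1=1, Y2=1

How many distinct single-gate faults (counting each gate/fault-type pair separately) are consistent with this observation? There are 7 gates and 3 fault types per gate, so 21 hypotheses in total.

10

Fault-free: g1=0, g2=1, g3=1, g4=1, g5=1, g6=1, g7=0 → Y1=1, Y2=0. Observed Y1=1, Y2=1.
  g1: none of the 3 fault types match ✗
  g2: stuck-at-0, inverted output ✓; others ✗
  g3: stuck-at-0, inverted output ✓; others ✗
  g4: stuck-at-0, inverted output ✓; others ✗
  g5: stuck-at-0, inverted output ✓; others ✗
  g6: none of the 3 fault types match ✗
  g7: stuck-at-1, inverted output ✓; others ✗
Consistent faults: {g2 stuck-at-0, g2 inverted output, g3 stuck-at-0, g3 inverted output, g4 stuck-at-0, g4 inverted output, g5 stuck-at-0, g5 inverted output, g7 stuck-at-1, g7 inverted output} — 10 in all.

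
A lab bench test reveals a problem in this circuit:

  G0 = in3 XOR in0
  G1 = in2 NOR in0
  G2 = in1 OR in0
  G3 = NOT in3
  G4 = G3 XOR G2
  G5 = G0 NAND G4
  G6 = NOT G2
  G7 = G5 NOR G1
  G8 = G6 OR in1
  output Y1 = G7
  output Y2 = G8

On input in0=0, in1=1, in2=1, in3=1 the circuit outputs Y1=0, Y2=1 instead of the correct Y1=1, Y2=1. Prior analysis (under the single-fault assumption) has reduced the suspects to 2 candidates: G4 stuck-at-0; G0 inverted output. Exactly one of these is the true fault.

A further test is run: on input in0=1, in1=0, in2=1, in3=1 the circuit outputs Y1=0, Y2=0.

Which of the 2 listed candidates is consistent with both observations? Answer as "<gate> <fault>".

Evaluate each candidate on input in0=1, in1=0, in2=1, in3=1:
  G4 stuck-at-0: G0=0, G1=0, G2=1, G3=0, G4=0 [stuck-at-0], G5=1, G6=0, G7=0, G8=0 → Y1=0, Y2=0 — matches
  G0 inverted output: G0=1 [inverted output], G1=0, G2=1, G3=0, G4=1, G5=0, G6=0, G7=1, G8=0 → Y1=1, Y2=0 — eliminated
Only G4 stuck-at-0 reproduces the observed Y1=0, Y2=0.

G4 stuck-at-0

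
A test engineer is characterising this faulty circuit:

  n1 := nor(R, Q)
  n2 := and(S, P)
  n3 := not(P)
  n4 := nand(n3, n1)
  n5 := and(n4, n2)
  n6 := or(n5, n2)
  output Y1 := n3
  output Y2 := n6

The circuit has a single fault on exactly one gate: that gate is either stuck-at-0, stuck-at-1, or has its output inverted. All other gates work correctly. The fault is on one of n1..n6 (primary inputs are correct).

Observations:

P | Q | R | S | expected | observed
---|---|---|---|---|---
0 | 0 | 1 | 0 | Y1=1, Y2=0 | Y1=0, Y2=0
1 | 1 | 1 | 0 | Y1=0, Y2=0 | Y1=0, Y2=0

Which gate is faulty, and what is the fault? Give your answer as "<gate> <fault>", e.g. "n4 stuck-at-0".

n3 stuck-at-0

Fault-free values for test 1 (P=0, Q=0, R=1, S=0): n1=0, n2=0, n3=1, n4=1, n5=0, n6=0, giving Y1=1, Y2=0. Observed Y1=0, Y2=0.
Test 1: faults giving observed Y1=0, Y2=0 are {n3 stuck-at-0, n3 inverted output}.
Test 2 (P=1, Q=1, R=1, S=0): fault-free n1=0, n2=0, n3=0, n4=1, n5=0, n6=0 → Y1=0, Y2=0; observed Y1=0, Y2=0. Eliminates n3 inverted output.
Only n3 stuck-at-0 is consistent with every test.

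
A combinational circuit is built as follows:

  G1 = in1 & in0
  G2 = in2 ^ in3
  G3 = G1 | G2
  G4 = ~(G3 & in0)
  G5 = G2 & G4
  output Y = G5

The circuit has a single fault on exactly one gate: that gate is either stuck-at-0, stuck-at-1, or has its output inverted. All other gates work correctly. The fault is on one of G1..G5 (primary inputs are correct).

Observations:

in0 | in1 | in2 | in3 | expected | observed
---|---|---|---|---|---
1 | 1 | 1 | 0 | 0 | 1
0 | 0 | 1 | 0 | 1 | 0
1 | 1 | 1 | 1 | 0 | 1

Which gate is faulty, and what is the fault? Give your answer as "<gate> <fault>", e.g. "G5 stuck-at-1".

G5 inverted output

Fault-free values for test 1 (in0=1, in1=1, in2=1, in3=0): G1=1, G2=1, G3=1, G4=0, G5=0, giving Y=0. Observed 1.
Test 1: faults giving observed 1 are {G3 stuck-at-0, G3 inverted output, G4 stuck-at-1, G4 inverted output, G5 stuck-at-1, G5 inverted output}.
Test 2 (in0=0, in1=0, in2=1, in3=0): fault-free G1=0, G2=1, G3=1, G4=1, G5=1 → 1; observed 0. Eliminates G3 stuck-at-0, G3 inverted output, G4 stuck-at-1, G5 stuck-at-1.
Test 3 (in0=1, in1=1, in2=1, in3=1): fault-free G1=1, G2=0, G3=1, G4=0, G5=0 → 0; observed 1. Eliminates G4 inverted output.
Only G5 inverted output is consistent with every test.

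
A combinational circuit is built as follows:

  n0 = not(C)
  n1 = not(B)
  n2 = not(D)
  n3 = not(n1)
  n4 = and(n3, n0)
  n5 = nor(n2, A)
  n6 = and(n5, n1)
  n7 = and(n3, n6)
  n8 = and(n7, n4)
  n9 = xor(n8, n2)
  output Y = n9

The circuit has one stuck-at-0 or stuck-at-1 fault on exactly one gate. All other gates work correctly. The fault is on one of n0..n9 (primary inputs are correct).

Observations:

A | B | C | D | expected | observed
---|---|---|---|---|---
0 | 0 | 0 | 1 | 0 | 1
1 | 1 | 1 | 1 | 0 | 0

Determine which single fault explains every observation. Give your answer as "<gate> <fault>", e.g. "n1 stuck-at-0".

Fault-free values for test 1 (A=0, B=0, C=0, D=1): n0=1, n1=1, n2=0, n3=0, n4=0, n5=1, n6=1, n7=0, n8=0, n9=0, giving Y=0. Observed 1.
Test 1: faults giving observed 1 are {n2 stuck-at-1, n3 stuck-at-1, n8 stuck-at-1, n9 stuck-at-1}.
Test 2 (A=1, B=1, C=1, D=1): fault-free n0=0, n1=0, n2=0, n3=1, n4=0, n5=0, n6=0, n7=0, n8=0, n9=0 → 0; observed 0. Eliminates n2 stuck-at-1, n8 stuck-at-1, n9 stuck-at-1.
Only n3 stuck-at-1 is consistent with every test.

n3 stuck-at-1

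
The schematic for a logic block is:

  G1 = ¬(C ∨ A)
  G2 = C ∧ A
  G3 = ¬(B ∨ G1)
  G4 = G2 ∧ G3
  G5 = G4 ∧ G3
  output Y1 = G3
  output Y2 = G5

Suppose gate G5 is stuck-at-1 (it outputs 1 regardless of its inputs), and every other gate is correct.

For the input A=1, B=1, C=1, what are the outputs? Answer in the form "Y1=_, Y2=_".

Propagate with G5 forced: G1=0, G2=1, G3=0, G4=0, G5=1 [stuck-at-1].
So the outputs are Y1=0, Y2=1. (Without the fault they would be Y1=0, Y2=0.)

Y1=0, Y2=1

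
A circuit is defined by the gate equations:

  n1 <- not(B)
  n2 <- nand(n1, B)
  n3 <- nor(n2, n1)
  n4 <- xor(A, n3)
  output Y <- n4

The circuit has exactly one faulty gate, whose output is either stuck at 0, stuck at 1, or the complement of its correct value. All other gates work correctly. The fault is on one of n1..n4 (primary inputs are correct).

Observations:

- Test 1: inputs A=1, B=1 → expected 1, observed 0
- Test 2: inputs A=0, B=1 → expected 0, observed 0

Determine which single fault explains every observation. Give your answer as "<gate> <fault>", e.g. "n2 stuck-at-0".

Fault-free values for test 1 (A=1, B=1): n1=0, n2=1, n3=0, n4=1, giving Y=1. Observed 0.
Test 1: faults giving observed 0 are {n2 stuck-at-0, n2 inverted output, n3 stuck-at-1, n3 inverted output, n4 stuck-at-0, n4 inverted output}.
Test 2 (A=0, B=1): fault-free n1=0, n2=1, n3=0, n4=0 → 0; observed 0. Eliminates n2 stuck-at-0, n2 inverted output, n3 stuck-at-1, n3 inverted output, n4 inverted output.
Only n4 stuck-at-0 is consistent with every test.

n4 stuck-at-0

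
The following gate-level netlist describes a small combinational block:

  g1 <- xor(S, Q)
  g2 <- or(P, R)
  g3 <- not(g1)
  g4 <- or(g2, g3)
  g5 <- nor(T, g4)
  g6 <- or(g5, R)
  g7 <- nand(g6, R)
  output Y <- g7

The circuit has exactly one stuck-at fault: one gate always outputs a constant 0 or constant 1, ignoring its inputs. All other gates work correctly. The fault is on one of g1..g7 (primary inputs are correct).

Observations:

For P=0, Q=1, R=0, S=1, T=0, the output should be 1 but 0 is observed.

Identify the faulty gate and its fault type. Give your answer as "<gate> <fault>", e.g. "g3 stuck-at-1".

Fault-free values for test 1 (P=0, Q=1, R=0, S=1, T=0): g1=0, g2=0, g3=1, g4=1, g5=0, g6=0, g7=1, giving Y=1. Observed 0.
Test 1: faults giving observed 0 are {g7 stuck-at-0}.
Only g7 stuck-at-0 is consistent with every test.

g7 stuck-at-0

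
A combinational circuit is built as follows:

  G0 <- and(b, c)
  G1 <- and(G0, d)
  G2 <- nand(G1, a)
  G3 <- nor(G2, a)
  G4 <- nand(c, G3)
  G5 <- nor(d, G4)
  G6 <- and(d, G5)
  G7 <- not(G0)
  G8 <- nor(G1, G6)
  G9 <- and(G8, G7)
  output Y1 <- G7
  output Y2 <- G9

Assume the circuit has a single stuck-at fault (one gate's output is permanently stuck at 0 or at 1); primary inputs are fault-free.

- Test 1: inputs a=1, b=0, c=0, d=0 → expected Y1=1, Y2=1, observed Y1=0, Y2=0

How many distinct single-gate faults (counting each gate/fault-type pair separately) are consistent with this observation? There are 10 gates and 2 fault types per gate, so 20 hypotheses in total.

Fault-free: G0=0, G1=0, G2=1, G3=0, G4=1, G5=0, G6=0, G7=1, G8=1, G9=1 → Y1=1, Y2=1. Observed Y1=0, Y2=0.
  G0: stuck-at-1 ✓; others ✗
  G1: none of the 2 fault types match ✗
  G2: none of the 2 fault types match ✗
  G3: none of the 2 fault types match ✗
  G4: none of the 2 fault types match ✗
  G5: none of the 2 fault types match ✗
  G6: none of the 2 fault types match ✗
  G7: stuck-at-0 ✓; others ✗
  G8: none of the 2 fault types match ✗
  G9: none of the 2 fault types match ✗
Consistent faults: {G0 stuck-at-1, G7 stuck-at-0} — 2 in all.

2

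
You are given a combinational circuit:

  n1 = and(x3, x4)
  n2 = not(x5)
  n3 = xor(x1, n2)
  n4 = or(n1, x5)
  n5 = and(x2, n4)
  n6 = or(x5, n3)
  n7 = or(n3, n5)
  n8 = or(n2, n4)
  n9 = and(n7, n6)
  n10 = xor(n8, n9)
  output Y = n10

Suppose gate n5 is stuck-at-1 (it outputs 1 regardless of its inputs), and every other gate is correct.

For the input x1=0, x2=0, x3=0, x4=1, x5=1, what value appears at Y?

Propagate with n5 forced: n1=0, n2=0, n3=0, n4=1, n5=1 [stuck-at-1], n6=1, n7=1, n8=1, n9=1, n10=0.
So Y = 0. (Without the fault it would be 1.)

0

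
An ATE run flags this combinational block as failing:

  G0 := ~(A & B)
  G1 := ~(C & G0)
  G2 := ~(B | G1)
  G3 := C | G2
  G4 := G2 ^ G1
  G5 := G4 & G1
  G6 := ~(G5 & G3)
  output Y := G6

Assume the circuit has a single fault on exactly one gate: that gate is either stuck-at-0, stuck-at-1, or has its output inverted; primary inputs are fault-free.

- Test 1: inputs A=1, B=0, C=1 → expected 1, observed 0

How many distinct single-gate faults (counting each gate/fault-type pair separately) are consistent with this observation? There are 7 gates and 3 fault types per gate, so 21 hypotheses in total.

8

Fault-free: G0=1, G1=0, G2=1, G3=1, G4=1, G5=0, G6=1 → 1. Observed 0.
  G0: stuck-at-0, inverted output ✓; others ✗
  G1: stuck-at-1, inverted output ✓; others ✗
  G2: none of the 3 fault types match ✗
  G3: none of the 3 fault types match ✗
  G4: none of the 3 fault types match ✗
  G5: stuck-at-1, inverted output ✓; others ✗
  G6: stuck-at-0, inverted output ✓; others ✗
Consistent faults: {G0 stuck-at-0, G0 inverted output, G1 stuck-at-1, G1 inverted output, G5 stuck-at-1, G5 inverted output, G6 stuck-at-0, G6 inverted output} — 8 in all.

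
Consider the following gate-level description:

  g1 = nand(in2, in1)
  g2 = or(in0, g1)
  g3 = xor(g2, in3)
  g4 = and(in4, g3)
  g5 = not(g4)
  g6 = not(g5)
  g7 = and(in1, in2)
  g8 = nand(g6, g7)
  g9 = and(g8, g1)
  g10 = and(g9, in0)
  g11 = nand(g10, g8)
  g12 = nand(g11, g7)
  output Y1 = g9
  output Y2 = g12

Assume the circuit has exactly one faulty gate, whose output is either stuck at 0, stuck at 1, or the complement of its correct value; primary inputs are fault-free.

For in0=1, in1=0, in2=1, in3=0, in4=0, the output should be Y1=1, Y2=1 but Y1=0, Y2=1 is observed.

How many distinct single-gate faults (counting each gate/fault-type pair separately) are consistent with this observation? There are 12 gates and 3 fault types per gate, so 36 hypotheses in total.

Fault-free: g1=1, g2=1, g3=1, g4=0, g5=1, g6=0, g7=0, g8=1, g9=1, g10=1, g11=0, g12=1 → Y1=1, Y2=1. Observed Y1=0, Y2=1.
  g1: stuck-at-0, inverted output ✓; others ✗
  g2: none of the 3 fault types match ✗
  g3: none of the 3 fault types match ✗
  g4: none of the 3 fault types match ✗
  g5: none of the 3 fault types match ✗
  g6: none of the 3 fault types match ✗
  g7: none of the 3 fault types match ✗
  g8: stuck-at-0, inverted output ✓; others ✗
  g9: stuck-at-0, inverted output ✓; others ✗
  g10: none of the 3 fault types match ✗
  g11: none of the 3 fault types match ✗
  g12: none of the 3 fault types match ✗
Consistent faults: {g1 stuck-at-0, g1 inverted output, g8 stuck-at-0, g8 inverted output, g9 stuck-at-0, g9 inverted output} — 6 in all.

6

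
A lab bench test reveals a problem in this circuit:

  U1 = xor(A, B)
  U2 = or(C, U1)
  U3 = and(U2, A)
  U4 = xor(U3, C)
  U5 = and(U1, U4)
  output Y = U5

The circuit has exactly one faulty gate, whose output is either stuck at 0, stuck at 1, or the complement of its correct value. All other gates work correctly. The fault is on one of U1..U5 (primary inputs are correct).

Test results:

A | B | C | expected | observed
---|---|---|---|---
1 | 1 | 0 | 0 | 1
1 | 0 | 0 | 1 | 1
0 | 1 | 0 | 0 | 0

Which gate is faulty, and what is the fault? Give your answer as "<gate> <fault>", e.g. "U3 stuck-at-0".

Fault-free values for test 1 (A=1, B=1, C=0): U1=0, U2=0, U3=0, U4=0, U5=0, giving Y=0. Observed 1.
Test 1: faults giving observed 1 are {U1 stuck-at-1, U1 inverted output, U5 stuck-at-1, U5 inverted output}.
Test 2 (A=1, B=0, C=0): fault-free U1=1, U2=1, U3=1, U4=1, U5=1 → 1; observed 1. Eliminates U1 inverted output, U5 inverted output.
Test 3 (A=0, B=1, C=0): fault-free U1=1, U2=1, U3=0, U4=0, U5=0 → 0; observed 0. Eliminates U5 stuck-at-1.
Only U1 stuck-at-1 is consistent with every test.

U1 stuck-at-1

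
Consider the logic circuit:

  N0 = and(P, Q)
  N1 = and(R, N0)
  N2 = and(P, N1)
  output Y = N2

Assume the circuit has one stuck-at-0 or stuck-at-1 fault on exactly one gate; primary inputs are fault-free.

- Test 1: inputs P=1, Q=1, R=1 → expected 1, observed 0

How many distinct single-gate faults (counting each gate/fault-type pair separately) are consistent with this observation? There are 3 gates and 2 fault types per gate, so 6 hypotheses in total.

Fault-free: N0=1, N1=1, N2=1 → 1. Observed 0.
  N0 stuck-at-0: output 0 ✓
  N0 stuck-at-1: output 1 ✗
  N1 stuck-at-0: output 0 ✓
  N1 stuck-at-1: output 1 ✗
  N2 stuck-at-0: output 0 ✓
  N2 stuck-at-1: output 1 ✗
Consistent faults: {N0 stuck-at-0, N1 stuck-at-0, N2 stuck-at-0} — 3 in all.

3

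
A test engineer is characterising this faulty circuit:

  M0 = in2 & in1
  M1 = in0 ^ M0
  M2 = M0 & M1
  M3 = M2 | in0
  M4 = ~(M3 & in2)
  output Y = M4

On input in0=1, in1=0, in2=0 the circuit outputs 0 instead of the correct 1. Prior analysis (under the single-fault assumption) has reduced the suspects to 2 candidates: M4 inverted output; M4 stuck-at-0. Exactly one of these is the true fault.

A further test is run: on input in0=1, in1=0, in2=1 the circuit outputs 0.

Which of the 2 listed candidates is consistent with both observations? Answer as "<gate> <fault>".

M4 stuck-at-0

Evaluate each candidate on input in0=1, in1=0, in2=1:
  M4 inverted output: M0=0, M1=1, M2=0, M3=1, M4=1 [inverted output] → 1 — eliminated
  M4 stuck-at-0: M0=0, M1=1, M2=0, M3=1, M4=0 [stuck-at-0] → 0 — matches
Only M4 stuck-at-0 reproduces the observed 0.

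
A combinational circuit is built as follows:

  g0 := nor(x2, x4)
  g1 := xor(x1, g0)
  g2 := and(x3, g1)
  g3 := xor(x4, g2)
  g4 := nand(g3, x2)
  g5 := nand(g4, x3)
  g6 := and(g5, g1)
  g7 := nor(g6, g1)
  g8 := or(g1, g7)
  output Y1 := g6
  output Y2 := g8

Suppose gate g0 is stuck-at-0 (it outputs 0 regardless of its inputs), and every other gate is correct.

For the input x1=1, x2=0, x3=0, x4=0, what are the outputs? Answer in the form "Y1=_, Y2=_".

Y1=1, Y2=1

Propagate with g0 forced: g0=0 [stuck-at-0], g1=1, g2=0, g3=0, g4=1, g5=1, g6=1, g7=0, g8=1.
So the outputs are Y1=1, Y2=1. (Without the fault they would be Y1=0, Y2=1.)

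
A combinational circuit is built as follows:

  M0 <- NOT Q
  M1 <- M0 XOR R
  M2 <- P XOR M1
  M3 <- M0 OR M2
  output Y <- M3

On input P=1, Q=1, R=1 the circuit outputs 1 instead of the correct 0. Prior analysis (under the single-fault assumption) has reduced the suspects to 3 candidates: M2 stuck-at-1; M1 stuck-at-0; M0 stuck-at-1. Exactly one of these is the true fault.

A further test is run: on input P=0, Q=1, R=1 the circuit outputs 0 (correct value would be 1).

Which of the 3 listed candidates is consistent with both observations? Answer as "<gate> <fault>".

M1 stuck-at-0

Evaluate each candidate on input P=0, Q=1, R=1:
  M2 stuck-at-1: M0=0, M1=1, M2=1 [stuck-at-1], M3=1 → 1 — eliminated
  M1 stuck-at-0: M0=0, M1=0 [stuck-at-0], M2=0, M3=0 → 0 — matches
  M0 stuck-at-1: M0=1 [stuck-at-1], M1=0, M2=0, M3=1 → 1 — eliminated
Only M1 stuck-at-0 reproduces the observed 0.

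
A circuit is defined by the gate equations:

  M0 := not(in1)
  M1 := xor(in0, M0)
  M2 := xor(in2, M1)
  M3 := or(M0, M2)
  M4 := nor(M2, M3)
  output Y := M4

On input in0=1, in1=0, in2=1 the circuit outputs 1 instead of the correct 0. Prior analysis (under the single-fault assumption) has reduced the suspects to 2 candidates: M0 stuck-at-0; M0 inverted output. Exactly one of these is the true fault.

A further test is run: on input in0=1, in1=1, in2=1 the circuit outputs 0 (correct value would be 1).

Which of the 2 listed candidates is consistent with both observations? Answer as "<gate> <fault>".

Evaluate each candidate on input in0=1, in1=1, in2=1:
  M0 stuck-at-0: M0=0 [stuck-at-0], M1=1, M2=0, M3=0, M4=1 → 1 — eliminated
  M0 inverted output: M0=1 [inverted output], M1=0, M2=1, M3=1, M4=0 → 0 — matches
Only M0 inverted output reproduces the observed 0.

M0 inverted output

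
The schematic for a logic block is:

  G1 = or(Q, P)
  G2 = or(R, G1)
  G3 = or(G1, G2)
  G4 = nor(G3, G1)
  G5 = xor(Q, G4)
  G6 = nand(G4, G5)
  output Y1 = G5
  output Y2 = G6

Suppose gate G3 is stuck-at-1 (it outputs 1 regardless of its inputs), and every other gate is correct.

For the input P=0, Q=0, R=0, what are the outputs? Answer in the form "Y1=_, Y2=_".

Y1=0, Y2=1

Propagate with G3 forced: G1=0, G2=0, G3=1 [stuck-at-1], G4=0, G5=0, G6=1.
So the outputs are Y1=0, Y2=1. (Without the fault they would be Y1=1, Y2=0.)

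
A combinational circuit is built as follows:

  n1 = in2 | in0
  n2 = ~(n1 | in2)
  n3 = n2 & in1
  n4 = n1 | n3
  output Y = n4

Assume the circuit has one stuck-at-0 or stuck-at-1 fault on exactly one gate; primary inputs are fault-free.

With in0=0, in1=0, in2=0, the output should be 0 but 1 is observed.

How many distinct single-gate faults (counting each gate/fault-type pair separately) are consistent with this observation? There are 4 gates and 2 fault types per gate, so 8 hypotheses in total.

3

Fault-free: n1=0, n2=1, n3=0, n4=0 → 0. Observed 1.
  n1 stuck-at-0: output 0 ✗
  n1 stuck-at-1: output 1 ✓
  n2 stuck-at-0: output 0 ✗
  n2 stuck-at-1: output 0 ✗
  n3 stuck-at-0: output 0 ✗
  n3 stuck-at-1: output 1 ✓
  n4 stuck-at-0: output 0 ✗
  n4 stuck-at-1: output 1 ✓
Consistent faults: {n1 stuck-at-1, n3 stuck-at-1, n4 stuck-at-1} — 3 in all.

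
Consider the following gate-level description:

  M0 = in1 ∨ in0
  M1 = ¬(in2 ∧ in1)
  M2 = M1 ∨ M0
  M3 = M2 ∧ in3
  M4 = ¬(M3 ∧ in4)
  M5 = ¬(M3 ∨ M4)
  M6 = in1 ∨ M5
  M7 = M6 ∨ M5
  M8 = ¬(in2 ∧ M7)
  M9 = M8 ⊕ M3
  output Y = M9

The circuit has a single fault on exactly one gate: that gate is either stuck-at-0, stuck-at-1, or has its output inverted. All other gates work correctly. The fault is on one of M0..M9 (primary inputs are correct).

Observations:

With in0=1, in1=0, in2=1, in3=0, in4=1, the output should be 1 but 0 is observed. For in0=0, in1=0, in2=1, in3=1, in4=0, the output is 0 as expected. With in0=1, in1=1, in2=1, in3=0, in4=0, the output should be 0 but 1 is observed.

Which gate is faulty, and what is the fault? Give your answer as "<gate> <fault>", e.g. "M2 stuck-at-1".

Fault-free values for test 1 (in0=1, in1=0, in2=1, in3=0, in4=1): M0=1, M1=1, M2=1, M3=0, M4=1, M5=0, M6=0, M7=0, M8=1, M9=1, giving Y=1. Observed 0.
Test 1: faults giving observed 0 are {M3 stuck-at-1, M3 inverted output, M4 stuck-at-0, M4 inverted output, M5 stuck-at-1, M5 inverted output, M6 stuck-at-1, M6 inverted output, M7 stuck-at-1, M7 inverted output, M8 stuck-at-0, M8 inverted output, M9 stuck-at-0, M9 inverted output}.
Test 2 (in0=0, in1=0, in2=1, in3=1, in4=0): fault-free M0=0, M1=1, M2=1, M3=1, M4=1, M5=0, M6=0, M7=0, M8=1, M9=0 → 0; observed 0. Eliminates M3 inverted output, M5 stuck-at-1, M5 inverted output, M6 stuck-at-1, M6 inverted output, M7 stuck-at-1, M7 inverted output, M8 stuck-at-0, M8 inverted output, M9 inverted output.
Test 3 (in0=1, in1=1, in2=1, in3=0, in4=0): fault-free M0=1, M1=0, M2=1, M3=0, M4=1, M5=0, M6=1, M7=1, M8=0, M9=0 → 0; observed 1. Eliminates M4 stuck-at-0, M4 inverted output, M9 stuck-at-0.
Only M3 stuck-at-1 is consistent with every test.

M3 stuck-at-1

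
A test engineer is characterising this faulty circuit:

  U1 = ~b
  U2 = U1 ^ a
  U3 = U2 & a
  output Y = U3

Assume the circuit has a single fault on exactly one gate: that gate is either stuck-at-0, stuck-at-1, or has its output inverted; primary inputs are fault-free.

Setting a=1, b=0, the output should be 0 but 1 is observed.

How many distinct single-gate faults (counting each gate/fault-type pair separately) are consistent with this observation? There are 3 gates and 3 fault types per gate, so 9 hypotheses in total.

6

Fault-free: U1=1, U2=0, U3=0 → 0. Observed 1.
  U1 stuck-at-0: output 1 ✓
  U1 stuck-at-1: output 0 ✗
  U1 inverted output: output 1 ✓
  U2 stuck-at-0: output 0 ✗
  U2 stuck-at-1: output 1 ✓
  U2 inverted output: output 1 ✓
  U3 stuck-at-0: output 0 ✗
  U3 stuck-at-1: output 1 ✓
  U3 inverted output: output 1 ✓
Consistent faults: {U1 stuck-at-0, U1 inverted output, U2 stuck-at-1, U2 inverted output, U3 stuck-at-1, U3 inverted output} — 6 in all.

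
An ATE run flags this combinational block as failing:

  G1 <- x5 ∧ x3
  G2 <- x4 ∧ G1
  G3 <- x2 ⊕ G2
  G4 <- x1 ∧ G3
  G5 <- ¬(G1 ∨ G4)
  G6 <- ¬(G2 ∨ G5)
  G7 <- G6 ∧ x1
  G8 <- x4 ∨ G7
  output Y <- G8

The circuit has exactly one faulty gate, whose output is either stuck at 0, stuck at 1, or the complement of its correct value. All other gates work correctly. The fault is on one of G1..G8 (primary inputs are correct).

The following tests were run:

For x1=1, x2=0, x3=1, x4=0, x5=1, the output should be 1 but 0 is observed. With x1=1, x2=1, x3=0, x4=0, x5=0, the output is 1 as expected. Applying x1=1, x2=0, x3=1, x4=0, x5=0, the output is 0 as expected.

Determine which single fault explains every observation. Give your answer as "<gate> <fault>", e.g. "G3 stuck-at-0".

Fault-free values for test 1 (x1=1, x2=0, x3=1, x4=0, x5=1): G1=1, G2=0, G3=0, G4=0, G5=0, G6=1, G7=1, G8=1, giving Y=1. Observed 0.
Test 1: faults giving observed 0 are {G1 stuck-at-0, G1 inverted output, G2 stuck-at-1, G2 inverted output, G5 stuck-at-1, G5 inverted output, G6 stuck-at-0, G6 inverted output, G7 stuck-at-0, G7 inverted output, G8 stuck-at-0, G8 inverted output}.
Test 2 (x1=1, x2=1, x3=0, x4=0, x5=0): fault-free G1=0, G2=0, G3=1, G4=1, G5=0, G6=1, G7=1, G8=1 → 1; observed 1. Eliminates G2 stuck-at-1, G2 inverted output, G5 stuck-at-1, G5 inverted output, G6 stuck-at-0, G6 inverted output, G7 stuck-at-0, G7 inverted output, G8 stuck-at-0, G8 inverted output.
Test 3 (x1=1, x2=0, x3=1, x4=0, x5=0): fault-free G1=0, G2=0, G3=0, G4=0, G5=1, G6=0, G7=0, G8=0 → 0; observed 0. Eliminates G1 inverted output.
Only G1 stuck-at-0 is consistent with every test.

G1 stuck-at-0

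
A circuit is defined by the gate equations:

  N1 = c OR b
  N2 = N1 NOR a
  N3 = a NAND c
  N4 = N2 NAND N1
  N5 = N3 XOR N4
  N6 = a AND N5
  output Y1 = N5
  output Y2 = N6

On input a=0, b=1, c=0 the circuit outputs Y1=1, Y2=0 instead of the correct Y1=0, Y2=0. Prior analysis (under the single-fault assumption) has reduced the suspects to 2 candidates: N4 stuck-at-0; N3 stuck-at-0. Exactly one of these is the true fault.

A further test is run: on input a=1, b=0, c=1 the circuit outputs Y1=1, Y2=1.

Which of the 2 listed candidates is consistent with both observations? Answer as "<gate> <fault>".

Evaluate each candidate on input a=1, b=0, c=1:
  N4 stuck-at-0: N1=1, N2=0, N3=0, N4=0 [stuck-at-0], N5=0, N6=0 → Y1=0, Y2=0 — eliminated
  N3 stuck-at-0: N1=1, N2=0, N3=0 [stuck-at-0], N4=1, N5=1, N6=1 → Y1=1, Y2=1 — matches
Only N3 stuck-at-0 reproduces the observed Y1=1, Y2=1.

N3 stuck-at-0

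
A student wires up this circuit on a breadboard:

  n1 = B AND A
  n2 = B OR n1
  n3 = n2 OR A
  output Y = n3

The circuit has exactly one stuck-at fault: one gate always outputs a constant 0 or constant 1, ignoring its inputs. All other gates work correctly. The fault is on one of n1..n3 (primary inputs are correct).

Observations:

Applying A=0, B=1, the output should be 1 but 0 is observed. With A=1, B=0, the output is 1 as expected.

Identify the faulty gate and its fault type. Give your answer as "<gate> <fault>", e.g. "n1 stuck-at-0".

n2 stuck-at-0

Fault-free values for test 1 (A=0, B=1): n1=0, n2=1, n3=1, giving Y=1. Observed 0.
Test 1: faults giving observed 0 are {n2 stuck-at-0, n3 stuck-at-0}.
Test 2 (A=1, B=0): fault-free n1=0, n2=0, n3=1 → 1; observed 1. Eliminates n3 stuck-at-0.
Only n2 stuck-at-0 is consistent with every test.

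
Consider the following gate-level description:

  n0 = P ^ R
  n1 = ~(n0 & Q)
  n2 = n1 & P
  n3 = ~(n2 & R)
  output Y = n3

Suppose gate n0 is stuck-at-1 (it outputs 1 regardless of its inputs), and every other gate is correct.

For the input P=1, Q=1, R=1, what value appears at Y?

Propagate with n0 forced: n0=1 [stuck-at-1], n1=0, n2=0, n3=1.
So Y = 1. (Without the fault it would be 0.)

1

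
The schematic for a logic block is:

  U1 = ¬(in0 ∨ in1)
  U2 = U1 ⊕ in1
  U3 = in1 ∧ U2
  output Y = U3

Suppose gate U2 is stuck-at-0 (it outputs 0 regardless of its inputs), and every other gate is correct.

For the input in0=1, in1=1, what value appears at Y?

Propagate with U2 forced: U1=0, U2=0 [stuck-at-0], U3=0.
So Y = 0. (Without the fault it would be 1.)

0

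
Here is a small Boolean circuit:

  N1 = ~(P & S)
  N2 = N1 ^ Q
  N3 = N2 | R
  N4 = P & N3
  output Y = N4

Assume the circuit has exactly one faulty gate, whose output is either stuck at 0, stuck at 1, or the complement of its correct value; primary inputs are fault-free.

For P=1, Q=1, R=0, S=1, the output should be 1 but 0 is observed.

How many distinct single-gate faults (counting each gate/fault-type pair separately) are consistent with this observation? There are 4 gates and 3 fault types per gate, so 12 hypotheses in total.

Fault-free: N1=0, N2=1, N3=1, N4=1 → 1. Observed 0.
  N1 stuck-at-0: output 1 ✗
  N1 stuck-at-1: output 0 ✓
  N1 inverted output: output 0 ✓
  N2 stuck-at-0: output 0 ✓
  N2 stuck-at-1: output 1 ✗
  N2 inverted output: output 0 ✓
  N3 stuck-at-0: output 0 ✓
  N3 stuck-at-1: output 1 ✗
  N3 inverted output: output 0 ✓
  N4 stuck-at-0: output 0 ✓
  N4 stuck-at-1: output 1 ✗
  N4 inverted output: output 0 ✓
Consistent faults: {N1 stuck-at-1, N1 inverted output, N2 stuck-at-0, N2 inverted output, N3 stuck-at-0, N3 inverted output, N4 stuck-at-0, N4 inverted output} — 8 in all.

8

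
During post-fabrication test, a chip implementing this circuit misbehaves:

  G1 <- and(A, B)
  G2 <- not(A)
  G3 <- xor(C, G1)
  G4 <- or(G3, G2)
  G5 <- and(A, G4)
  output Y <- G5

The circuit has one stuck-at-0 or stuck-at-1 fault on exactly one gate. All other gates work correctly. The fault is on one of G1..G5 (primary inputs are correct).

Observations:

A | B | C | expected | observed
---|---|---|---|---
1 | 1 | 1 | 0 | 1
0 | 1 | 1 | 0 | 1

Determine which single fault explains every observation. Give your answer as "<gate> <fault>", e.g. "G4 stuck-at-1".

Fault-free values for test 1 (A=1, B=1, C=1): G1=1, G2=0, G3=0, G4=0, G5=0, giving Y=0. Observed 1.
Test 1: faults giving observed 1 are {G1 stuck-at-0, G2 stuck-at-1, G3 stuck-at-1, G4 stuck-at-1, G5 stuck-at-1}.
Test 2 (A=0, B=1, C=1): fault-free G1=0, G2=1, G3=1, G4=1, G5=0 → 0; observed 1. Eliminates G1 stuck-at-0, G2 stuck-at-1, G3 stuck-at-1, G4 stuck-at-1.
Only G5 stuck-at-1 is consistent with every test.

G5 stuck-at-1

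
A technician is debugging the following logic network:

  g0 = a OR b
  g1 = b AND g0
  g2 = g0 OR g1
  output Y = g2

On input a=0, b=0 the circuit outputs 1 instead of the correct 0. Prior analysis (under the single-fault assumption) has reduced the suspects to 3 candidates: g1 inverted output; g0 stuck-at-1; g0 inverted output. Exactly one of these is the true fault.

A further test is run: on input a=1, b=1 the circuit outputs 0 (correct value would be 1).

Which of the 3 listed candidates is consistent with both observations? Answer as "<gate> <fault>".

Evaluate each candidate on input a=1, b=1:
  g1 inverted output: g0=1, g1=0 [inverted output], g2=1 → 1 — eliminated
  g0 stuck-at-1: g0=1 [stuck-at-1], g1=1, g2=1 → 1 — eliminated
  g0 inverted output: g0=0 [inverted output], g1=0, g2=0 → 0 — matches
Only g0 inverted output reproduces the observed 0.

g0 inverted output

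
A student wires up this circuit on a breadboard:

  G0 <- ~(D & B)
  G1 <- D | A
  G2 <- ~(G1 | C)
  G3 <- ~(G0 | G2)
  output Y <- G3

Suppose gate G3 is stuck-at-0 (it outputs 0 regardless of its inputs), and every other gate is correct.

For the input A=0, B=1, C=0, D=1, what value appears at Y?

0

Propagate with G3 forced: G0=0, G1=1, G2=0, G3=0 [stuck-at-0].
So Y = 0. (Without the fault it would be 1.)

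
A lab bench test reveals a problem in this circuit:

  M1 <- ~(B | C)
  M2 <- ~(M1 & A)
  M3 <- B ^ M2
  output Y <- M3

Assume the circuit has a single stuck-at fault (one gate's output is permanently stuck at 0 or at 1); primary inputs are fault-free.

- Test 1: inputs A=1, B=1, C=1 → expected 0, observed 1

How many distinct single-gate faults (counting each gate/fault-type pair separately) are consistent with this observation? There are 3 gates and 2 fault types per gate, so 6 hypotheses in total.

3

Fault-free: M1=0, M2=1, M3=0 → 0. Observed 1.
  M1 stuck-at-0: output 0 ✗
  M1 stuck-at-1: output 1 ✓
  M2 stuck-at-0: output 1 ✓
  M2 stuck-at-1: output 0 ✗
  M3 stuck-at-0: output 0 ✗
  M3 stuck-at-1: output 1 ✓
Consistent faults: {M1 stuck-at-1, M2 stuck-at-0, M3 stuck-at-1} — 3 in all.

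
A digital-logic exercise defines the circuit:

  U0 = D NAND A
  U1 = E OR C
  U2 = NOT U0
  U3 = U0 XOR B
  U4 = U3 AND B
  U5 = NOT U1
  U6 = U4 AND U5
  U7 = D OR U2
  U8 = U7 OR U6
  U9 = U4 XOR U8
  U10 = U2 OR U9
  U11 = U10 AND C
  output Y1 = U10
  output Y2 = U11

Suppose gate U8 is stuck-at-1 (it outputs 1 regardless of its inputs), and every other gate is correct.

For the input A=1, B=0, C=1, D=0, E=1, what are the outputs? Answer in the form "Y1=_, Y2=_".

Propagate with U8 forced: U0=1, U1=1, U2=0, U3=1, U4=0, U5=0, U6=0, U7=0, U8=1 [stuck-at-1], U9=1, U10=1, U11=1.
So the outputs are Y1=1, Y2=1. (Without the fault they would be Y1=0, Y2=0.)

Y1=1, Y2=1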